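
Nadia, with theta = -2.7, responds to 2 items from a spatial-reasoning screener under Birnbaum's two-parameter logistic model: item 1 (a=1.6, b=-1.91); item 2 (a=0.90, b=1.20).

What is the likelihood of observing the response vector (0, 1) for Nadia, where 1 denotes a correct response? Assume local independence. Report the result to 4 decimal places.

0.0226

P(theta) = 1 / (1 + exp(−a(theta − b)))
P_1 = 1/(1+e^{1.2640}) = 0.2203
P_2 = 1/(1+e^{3.5100}) = 0.0290
L = (1−P_1) × P_2 = 0.7797 × 0.0290 = 0.02263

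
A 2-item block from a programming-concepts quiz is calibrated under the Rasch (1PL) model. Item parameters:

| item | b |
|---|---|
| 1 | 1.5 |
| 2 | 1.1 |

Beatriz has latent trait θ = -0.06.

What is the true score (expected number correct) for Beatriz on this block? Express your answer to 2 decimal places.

P(θ) = 1 / (1 + exp(−(θ − b)))
P_1 = 1/(1+e^{1.5600}) = 0.1736
P_2 = 1/(1+e^{1.1600}) = 0.2387
E[score] = 0.1736 + 0.2387 = 0.4123

0.41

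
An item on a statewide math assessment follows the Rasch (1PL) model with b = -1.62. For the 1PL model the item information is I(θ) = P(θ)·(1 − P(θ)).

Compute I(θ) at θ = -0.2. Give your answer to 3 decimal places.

P = 1/(1+e^{-1.4200}) = 0.8053
P(1−P) = 0.8053 × 0.1947 = 0.1568
I = P(1−P) = 0.15677

0.157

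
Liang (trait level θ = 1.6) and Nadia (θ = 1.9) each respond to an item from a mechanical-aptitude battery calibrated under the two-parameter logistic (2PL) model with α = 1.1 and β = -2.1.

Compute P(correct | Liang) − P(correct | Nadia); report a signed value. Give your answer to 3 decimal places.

P(θ) = 1 / (1 + exp(−α(θ − β)))
P(Liang) = 0.9832  [exponent 4.0700]
P(Nadia) = 0.9879  [exponent 4.4000]
Difference = 0.9832 − 0.9879 = -0.0047

-0.005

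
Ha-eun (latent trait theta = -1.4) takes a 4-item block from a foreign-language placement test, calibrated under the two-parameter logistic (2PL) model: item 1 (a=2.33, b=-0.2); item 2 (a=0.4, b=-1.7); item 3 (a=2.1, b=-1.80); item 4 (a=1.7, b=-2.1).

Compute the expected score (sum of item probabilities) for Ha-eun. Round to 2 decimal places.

P(theta) = 1 / (1 + exp(−a(theta − b)))
P_1 = 1/(1+e^{2.7960}) = 0.0575
P_2 = 1/(1+e^{-0.1200}) = 0.5300
P_3 = 1/(1+e^{-0.8400}) = 0.6985
P_4 = 1/(1+e^{-1.1900}) = 0.7667
E[score] = 0.0575 + 0.5300 + 0.6985 + 0.7667 = 2.0527

2.05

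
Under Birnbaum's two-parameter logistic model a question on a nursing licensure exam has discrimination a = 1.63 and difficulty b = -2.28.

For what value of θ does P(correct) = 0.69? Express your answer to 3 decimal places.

P(θ) = 1 / (1 + exp(−a(θ − b)))
logit = ln(0.6900/0.3100) = 0.8001
θ = b + logit/(a) = -2.28 + 0.8001/1.6300 = -1.7891

-1.789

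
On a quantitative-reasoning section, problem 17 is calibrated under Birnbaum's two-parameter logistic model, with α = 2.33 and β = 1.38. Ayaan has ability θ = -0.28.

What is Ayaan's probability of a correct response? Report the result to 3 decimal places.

0.020

P(θ) = 1 / (1 + exp(−α(θ − β)))
Exponent: 2.33 × (-0.28 − 1.38) = -3.8678
1/(1 + e^{3.8678}) = 0.0205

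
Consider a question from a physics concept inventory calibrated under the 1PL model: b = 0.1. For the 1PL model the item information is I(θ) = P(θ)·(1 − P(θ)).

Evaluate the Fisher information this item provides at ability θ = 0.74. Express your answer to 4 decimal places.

P = 1/(1+e^{-0.6400}) = 0.6548
P(1−P) = 0.6548 × 0.3452 = 0.2261
I = P(1−P) = 0.22605

0.2261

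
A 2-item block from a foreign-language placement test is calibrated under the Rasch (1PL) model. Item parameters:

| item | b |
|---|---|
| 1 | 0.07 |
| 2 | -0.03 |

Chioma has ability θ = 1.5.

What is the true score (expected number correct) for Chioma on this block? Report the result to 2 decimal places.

P(θ) = 1 / (1 + exp(−(θ − b)))
P_1 = 1/(1+e^{-1.4300}) = 0.8069
P_2 = 1/(1+e^{-1.5300}) = 0.8220
E[score] = 0.8069 + 0.8220 = 1.6289

1.63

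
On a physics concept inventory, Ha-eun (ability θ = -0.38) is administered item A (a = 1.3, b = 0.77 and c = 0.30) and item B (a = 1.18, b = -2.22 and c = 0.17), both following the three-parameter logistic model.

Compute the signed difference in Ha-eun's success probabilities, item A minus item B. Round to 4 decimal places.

P(θ) = c + (1 − c) · 1 / (1 + exp(−a(θ − b)))
P_A = 0.4282
P_B = 0.9150
P_A − P_B = -0.4868

-0.4868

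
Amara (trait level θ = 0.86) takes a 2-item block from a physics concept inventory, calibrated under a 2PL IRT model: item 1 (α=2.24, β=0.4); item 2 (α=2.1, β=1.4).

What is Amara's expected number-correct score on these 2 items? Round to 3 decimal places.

0.980

P(θ) = 1 / (1 + exp(−α(θ − β)))
P_1 = 1/(1+e^{-1.0304}) = 0.7370
P_2 = 1/(1+e^{1.1340}) = 0.2434
E[score] = 0.7370 + 0.2434 = 0.9804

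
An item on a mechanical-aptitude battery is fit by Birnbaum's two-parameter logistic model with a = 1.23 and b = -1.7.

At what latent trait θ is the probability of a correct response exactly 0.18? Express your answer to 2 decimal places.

P(θ) = 1 / (1 + exp(−a(θ − b)))
logit = ln(0.1800/0.8200) = -1.5163
θ = b + logit/(a) = -1.7 + (-1.5163)/1.2300 = -2.9328

-2.93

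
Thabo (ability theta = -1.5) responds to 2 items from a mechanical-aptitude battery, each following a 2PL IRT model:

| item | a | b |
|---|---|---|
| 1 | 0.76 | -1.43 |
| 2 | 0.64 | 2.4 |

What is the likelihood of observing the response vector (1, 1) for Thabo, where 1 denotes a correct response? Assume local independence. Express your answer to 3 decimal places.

P(theta) = 1 / (1 + exp(−a(theta − b)))
P_1 = 1/(1+e^{0.0532}) = 0.4867
P_2 = 1/(1+e^{2.4960}) = 0.0761
L = P_1 × P_2 = 0.4867 × 0.0761 = 0.03706

0.037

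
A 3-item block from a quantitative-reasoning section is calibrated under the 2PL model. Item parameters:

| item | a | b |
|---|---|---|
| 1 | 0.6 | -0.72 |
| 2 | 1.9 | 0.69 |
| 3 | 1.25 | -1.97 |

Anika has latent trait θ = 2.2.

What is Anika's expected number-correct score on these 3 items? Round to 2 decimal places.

P(θ) = 1 / (1 + exp(−a(θ − b)))
P_1 = 1/(1+e^{-1.7520}) = 0.8522
P_2 = 1/(1+e^{-2.8690}) = 0.9463
P_3 = 1/(1+e^{-5.2125}) = 0.9946
E[score] = 0.8522 + 0.9463 + 0.9946 = 2.7931

2.79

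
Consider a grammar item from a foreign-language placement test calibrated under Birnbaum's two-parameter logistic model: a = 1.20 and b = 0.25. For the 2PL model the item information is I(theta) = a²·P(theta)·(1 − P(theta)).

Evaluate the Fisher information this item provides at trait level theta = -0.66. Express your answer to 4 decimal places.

0.2709

P = 1/(1+e^{1.0920}) = 0.2512
P(1−P) = 0.2512 × 0.7488 = 0.1881
I = a² × P(1−P) = 1.20² × 0.1881 = 0.27089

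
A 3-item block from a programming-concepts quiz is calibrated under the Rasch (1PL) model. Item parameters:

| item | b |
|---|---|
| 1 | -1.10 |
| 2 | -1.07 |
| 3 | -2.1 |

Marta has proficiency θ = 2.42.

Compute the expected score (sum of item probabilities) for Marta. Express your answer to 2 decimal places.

2.93

P(θ) = 1 / (1 + exp(−(θ − b)))
P_1 = 1/(1+e^{-3.5200}) = 0.9713
P_2 = 1/(1+e^{-3.4900}) = 0.9704
P_3 = 1/(1+e^{-4.5200}) = 0.9892
E[score] = 0.9713 + 0.9704 + 0.9892 = 2.9309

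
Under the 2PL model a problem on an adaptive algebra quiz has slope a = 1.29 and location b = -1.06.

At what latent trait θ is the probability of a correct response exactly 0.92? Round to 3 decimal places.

0.833

P(θ) = 1 / (1 + exp(−a(θ − b)))
logit = ln(0.9200/0.0800) = 2.4423
θ = b + logit/(a) = -1.06 + 2.4423/1.2900 = 0.8333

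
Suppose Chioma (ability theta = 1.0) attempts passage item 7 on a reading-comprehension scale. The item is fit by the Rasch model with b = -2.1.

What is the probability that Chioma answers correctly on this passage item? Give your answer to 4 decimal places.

P(theta) = 1 / (1 + exp(−(theta − b)))
Exponent: (1.0 − (-2.1)) = 3.1000
1/(1 + e^{-3.1000}) = 0.9569
P = 0.9569

0.9569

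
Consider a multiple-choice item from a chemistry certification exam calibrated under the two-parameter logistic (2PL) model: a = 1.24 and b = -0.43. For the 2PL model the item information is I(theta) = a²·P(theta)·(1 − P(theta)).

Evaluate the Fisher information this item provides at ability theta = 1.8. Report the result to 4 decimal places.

0.0857

P = 1/(1+e^{-2.7652}) = 0.9408
P(1−P) = 0.9408 × 0.0592 = 0.0557
I = a² × P(1−P) = 1.24² × 0.0557 = 0.08568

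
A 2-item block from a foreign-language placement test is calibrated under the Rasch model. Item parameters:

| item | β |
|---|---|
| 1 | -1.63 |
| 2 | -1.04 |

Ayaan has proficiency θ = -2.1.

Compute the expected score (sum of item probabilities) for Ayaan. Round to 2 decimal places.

P(θ) = 1 / (1 + exp(−(θ − β)))
P_1 = 1/(1+e^{0.4700}) = 0.3846
P_2 = 1/(1+e^{1.0600}) = 0.2573
E[score] = 0.3846 + 0.2573 = 0.6419

0.64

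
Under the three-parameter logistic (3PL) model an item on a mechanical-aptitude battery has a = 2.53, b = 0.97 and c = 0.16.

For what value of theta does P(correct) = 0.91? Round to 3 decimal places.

1.808

P(theta) = c + (1 − c) · 1 / (1 + exp(−a(theta − b)))
Remove guessing floor: (0.91 − 0.16)/(1 − 0.16) = 0.8929
logit = ln(0.8929/0.1071) = 2.1203
theta = b + logit/(a) = 0.97 + 2.1203/2.5300 = 1.8080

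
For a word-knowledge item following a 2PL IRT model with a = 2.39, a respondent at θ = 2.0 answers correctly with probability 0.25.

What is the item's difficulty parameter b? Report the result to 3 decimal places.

P(θ) = 1 / (1 + exp(−a(θ − b)))
logit(0.25) = ln(0.25/0.75) = -1.0986
b = θ − logit/(a) = 2.0 − (-1.0986)/2.3900 = 2.4597

2.460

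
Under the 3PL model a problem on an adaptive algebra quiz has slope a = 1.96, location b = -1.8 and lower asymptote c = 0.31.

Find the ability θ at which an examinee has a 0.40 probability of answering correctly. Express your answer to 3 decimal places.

P(θ) = c + (1 − c) · 1 / (1 + exp(−a(θ − b)))
Remove guessing floor: (0.40 − 0.31)/(1 − 0.31) = 0.1304
logit = ln(0.1304/0.8696) = -1.8971
θ = b + logit/(a) = -1.8 + (-1.8971)/1.9600 = -2.7679

-2.768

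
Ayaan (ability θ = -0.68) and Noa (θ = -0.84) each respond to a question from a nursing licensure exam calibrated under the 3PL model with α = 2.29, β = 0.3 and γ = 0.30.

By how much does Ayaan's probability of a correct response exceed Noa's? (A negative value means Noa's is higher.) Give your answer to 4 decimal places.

0.0192

P(θ) = γ + (1 − γ) · 1 / (1 + exp(−α(θ − β)))
P(Ayaan) = 0.3671  [exponent -2.2442]
P(Noa) = 0.3479  [exponent -2.6106]
Difference = 0.3671 − 0.3479 = 0.0192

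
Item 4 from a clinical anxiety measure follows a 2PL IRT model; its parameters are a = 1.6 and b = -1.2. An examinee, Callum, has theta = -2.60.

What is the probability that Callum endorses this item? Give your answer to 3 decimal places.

0.096

P(theta) = 1 / (1 + exp(−a(theta − b)))
Exponent: 1.6 × (-2.60 − (-1.2)) = -2.2400
1/(1 + e^{2.2400}) = 0.0962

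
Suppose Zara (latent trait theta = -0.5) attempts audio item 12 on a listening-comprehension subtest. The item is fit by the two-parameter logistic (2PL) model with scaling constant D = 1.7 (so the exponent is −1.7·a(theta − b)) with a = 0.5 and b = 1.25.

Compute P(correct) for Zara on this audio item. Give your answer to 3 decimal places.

P(theta) = 1 / (1 + exp(−D·a(theta − b)))
Exponent: 1.7 × 0.5 × (-0.5 − 1.25) = -1.4875
1/(1 + e^{1.4875}) = 0.1843
P = 0.1843

0.184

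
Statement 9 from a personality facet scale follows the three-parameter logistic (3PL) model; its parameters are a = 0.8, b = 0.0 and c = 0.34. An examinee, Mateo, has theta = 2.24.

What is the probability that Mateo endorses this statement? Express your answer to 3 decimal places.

P(theta) = c + (1 − c) · 1 / (1 + exp(−a(theta − b)))
Exponent: 0.8 × (2.24 − 0.0) = 1.7920
1/(1 + e^{-1.7920}) = 0.8572
P = 0.34 + 0.66 × 0.8572 = 0.9057

0.906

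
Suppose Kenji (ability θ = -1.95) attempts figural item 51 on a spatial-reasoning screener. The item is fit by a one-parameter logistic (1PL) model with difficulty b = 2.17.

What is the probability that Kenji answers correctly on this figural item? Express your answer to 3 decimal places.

P(θ) = 1 / (1 + exp(−(θ − b)))
Exponent: (-1.95 − 2.17) = -4.1200
1/(1 + e^{4.1200}) = 0.0160
P = 0.0160

0.016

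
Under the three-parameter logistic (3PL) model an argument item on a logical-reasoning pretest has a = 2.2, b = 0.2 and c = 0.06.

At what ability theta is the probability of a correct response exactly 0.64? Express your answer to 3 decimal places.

P(theta) = c + (1 − c) · 1 / (1 + exp(−a(theta − b)))
Remove guessing floor: (0.64 − 0.06)/(1 − 0.06) = 0.6170
logit = ln(0.6170/0.3830) = 0.4769
theta = b + logit/(a) = 0.2 + 0.4769/2.2000 = 0.4168

0.417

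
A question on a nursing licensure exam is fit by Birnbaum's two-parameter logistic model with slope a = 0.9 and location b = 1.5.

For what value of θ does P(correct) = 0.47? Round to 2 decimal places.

P(θ) = 1 / (1 + exp(−a(θ − b)))
logit = ln(0.4700/0.5300) = -0.1201
θ = b + logit/(a) = 1.5 + (-0.1201)/0.9000 = 1.3665

1.37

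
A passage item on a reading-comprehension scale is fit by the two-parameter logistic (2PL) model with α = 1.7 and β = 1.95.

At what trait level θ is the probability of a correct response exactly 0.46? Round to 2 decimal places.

P(θ) = 1 / (1 + exp(−α(θ − β)))
logit = ln(0.4600/0.5400) = -0.1603
θ = β + logit/(α) = 1.95 + (-0.1603)/1.7000 = 1.8557

1.86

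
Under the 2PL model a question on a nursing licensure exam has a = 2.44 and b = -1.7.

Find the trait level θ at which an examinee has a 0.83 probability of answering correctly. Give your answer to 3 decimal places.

P(θ) = 1 / (1 + exp(−a(θ − b)))
logit = ln(0.8300/0.1700) = 1.5856
θ = b + logit/(a) = -1.7 + 1.5856/2.4400 = -1.0502

-1.050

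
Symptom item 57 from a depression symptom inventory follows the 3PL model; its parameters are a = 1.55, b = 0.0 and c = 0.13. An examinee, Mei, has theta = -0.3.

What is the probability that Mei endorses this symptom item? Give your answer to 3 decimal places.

P(theta) = c + (1 − c) · 1 / (1 + exp(−a(theta − b)))
Exponent: 1.55 × (-0.3 − 0.0) = -0.4650
1/(1 + e^{0.4650}) = 0.3858
P = 0.13 + 0.87 × 0.3858 = 0.4656

0.466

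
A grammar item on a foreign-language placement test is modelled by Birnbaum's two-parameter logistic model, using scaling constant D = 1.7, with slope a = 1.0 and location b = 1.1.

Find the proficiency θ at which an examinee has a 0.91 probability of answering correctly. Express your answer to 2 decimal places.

P(θ) = 1 / (1 + exp(−D·a(θ − b)))
logit = ln(0.9100/0.0900) = 2.3136
θ = b + logit/(1.7·a) = 1.1 + 2.3136/1.7000 = 2.4610

2.46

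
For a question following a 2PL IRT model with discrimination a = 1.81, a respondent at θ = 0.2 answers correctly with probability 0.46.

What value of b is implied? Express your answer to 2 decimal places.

0.29

P(θ) = 1 / (1 + exp(−a(θ − b)))
logit(0.46) = ln(0.46/0.54) = -0.1603
b = θ − logit/(a) = 0.2 − (-0.1603)/1.8100 = 0.2886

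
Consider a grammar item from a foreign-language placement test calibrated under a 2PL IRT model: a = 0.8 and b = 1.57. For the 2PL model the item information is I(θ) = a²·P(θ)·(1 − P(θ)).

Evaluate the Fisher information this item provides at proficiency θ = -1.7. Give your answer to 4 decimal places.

P = 1/(1+e^{2.6160}) = 0.0681
P(1−P) = 0.0681 × 0.9319 = 0.0635
I = a² × P(1−P) = 0.8² × 0.0635 = 0.04062

0.0406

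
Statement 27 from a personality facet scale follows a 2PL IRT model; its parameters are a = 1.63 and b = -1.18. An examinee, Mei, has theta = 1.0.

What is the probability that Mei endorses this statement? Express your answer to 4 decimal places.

P(theta) = 1 / (1 + exp(−a(theta − b)))
Exponent: 1.63 × (1.0 − (-1.18)) = 3.5534
1/(1 + e^{-3.5534}) = 0.9722

0.9722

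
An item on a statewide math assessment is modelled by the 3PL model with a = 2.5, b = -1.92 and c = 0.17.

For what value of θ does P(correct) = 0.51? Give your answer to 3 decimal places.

-2.066

P(θ) = c + (1 − c) · 1 / (1 + exp(−a(θ − b)))
Remove guessing floor: (0.51 − 0.17)/(1 − 0.17) = 0.4096
logit = ln(0.4096/0.5904) = -0.3655
θ = b + logit/(a) = -1.92 + (-0.3655)/2.5000 = -2.0662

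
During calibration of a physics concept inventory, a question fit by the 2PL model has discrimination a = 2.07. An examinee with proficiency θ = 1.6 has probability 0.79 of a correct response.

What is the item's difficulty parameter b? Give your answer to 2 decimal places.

0.96

P(θ) = 1 / (1 + exp(−a(θ − b)))
logit(0.79) = ln(0.79/0.21) = 1.3249
b = θ − logit/(a) = 1.6 − 1.3249/2.0700 = 0.9599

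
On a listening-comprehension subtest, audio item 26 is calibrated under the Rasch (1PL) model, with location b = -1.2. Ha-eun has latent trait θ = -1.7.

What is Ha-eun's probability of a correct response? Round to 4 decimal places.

0.3775

P(θ) = 1 / (1 + exp(−(θ − b)))
Exponent: (-1.7 − (-1.2)) = -0.5000
1/(1 + e^{0.5000}) = 0.3775
P = 0.3775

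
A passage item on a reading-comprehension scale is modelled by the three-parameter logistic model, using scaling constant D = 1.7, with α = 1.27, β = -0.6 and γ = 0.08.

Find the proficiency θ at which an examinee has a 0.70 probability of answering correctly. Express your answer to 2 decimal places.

P(θ) = γ + (1 − γ) · 1 / (1 + exp(−D·α(θ − β)))
Remove guessing floor: (0.70 − 0.08)/(1 − 0.08) = 0.6739
logit = ln(0.6739/0.3261) = 0.7259
θ = β + logit/(1.7·α) = -0.6 + 0.7259/2.1590 = -0.2638

-0.26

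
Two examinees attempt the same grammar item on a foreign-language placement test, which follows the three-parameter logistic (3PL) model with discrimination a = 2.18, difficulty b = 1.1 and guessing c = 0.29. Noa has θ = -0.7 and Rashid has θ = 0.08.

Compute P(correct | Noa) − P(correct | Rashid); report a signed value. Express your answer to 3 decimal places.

P(θ) = c + (1 − c) · 1 / (1 + exp(−a(θ − b)))
P(Noa) = 0.3038  [exponent -3.9240]
P(Rashid) = 0.3593  [exponent -2.2236]
Difference = 0.3038 − 0.3593 = -0.0556

-0.056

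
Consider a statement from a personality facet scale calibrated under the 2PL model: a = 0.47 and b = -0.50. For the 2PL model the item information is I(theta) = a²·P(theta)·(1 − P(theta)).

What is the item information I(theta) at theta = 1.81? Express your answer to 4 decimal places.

0.0417

P = 1/(1+e^{-1.0857}) = 0.7476
P(1−P) = 0.7476 × 0.2524 = 0.1887
I = a² × P(1−P) = 0.47² × 0.1887 = 0.04169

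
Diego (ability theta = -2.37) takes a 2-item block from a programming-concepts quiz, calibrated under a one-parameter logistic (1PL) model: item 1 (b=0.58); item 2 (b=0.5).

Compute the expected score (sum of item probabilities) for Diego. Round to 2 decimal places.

P(theta) = 1 / (1 + exp(−(theta − b)))
P_1 = 1/(1+e^{2.9500}) = 0.0497
P_2 = 1/(1+e^{2.8700}) = 0.0537
E[score] = 0.0497 + 0.0537 = 0.1034

0.10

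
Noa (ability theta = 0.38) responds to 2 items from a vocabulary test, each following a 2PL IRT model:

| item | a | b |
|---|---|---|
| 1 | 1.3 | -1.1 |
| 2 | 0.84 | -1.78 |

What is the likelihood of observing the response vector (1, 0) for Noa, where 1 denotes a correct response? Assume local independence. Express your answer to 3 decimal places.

P(theta) = 1 / (1 + exp(−a(theta − b)))
P_1 = 1/(1+e^{-1.9240}) = 0.8726
P_2 = 1/(1+e^{-1.8144}) = 0.8599
L = P_1 × (1−P_2) = 0.8726 × 0.1401 = 0.12226

0.122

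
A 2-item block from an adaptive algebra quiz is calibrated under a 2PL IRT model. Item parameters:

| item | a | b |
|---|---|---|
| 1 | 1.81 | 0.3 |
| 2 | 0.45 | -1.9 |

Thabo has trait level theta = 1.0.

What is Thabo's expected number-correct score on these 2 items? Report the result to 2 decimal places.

P(theta) = 1 / (1 + exp(−a(theta − b)))
P_1 = 1/(1+e^{-1.2670}) = 0.7802
P_2 = 1/(1+e^{-1.3050}) = 0.7867
E[score] = 0.7802 + 0.7867 = 1.5669

1.57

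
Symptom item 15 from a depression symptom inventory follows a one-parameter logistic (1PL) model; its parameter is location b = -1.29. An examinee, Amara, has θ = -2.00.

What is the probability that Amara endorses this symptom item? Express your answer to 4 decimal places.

P(θ) = 1 / (1 + exp(−(θ − b)))
Exponent: (-2.00 − (-1.29)) = -0.7100
1/(1 + e^{0.7100}) = 0.3296
P = 0.3296

0.3296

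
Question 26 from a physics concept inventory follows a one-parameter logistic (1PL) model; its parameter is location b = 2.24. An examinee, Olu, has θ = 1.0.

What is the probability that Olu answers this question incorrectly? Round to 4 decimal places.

P(θ) = 1 / (1 + exp(−(θ − b)))
Exponent: (1.0 − 2.24) = -1.2400
1/(1 + e^{1.2400}) = 0.2244
P = 0.2244
P(incorrect) = 1 − 0.2244 = 0.7756

0.7756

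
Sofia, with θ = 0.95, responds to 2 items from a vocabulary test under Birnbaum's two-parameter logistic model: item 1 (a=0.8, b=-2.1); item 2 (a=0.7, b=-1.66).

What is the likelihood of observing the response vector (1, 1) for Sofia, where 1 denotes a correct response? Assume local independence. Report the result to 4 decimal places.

P(θ) = 1 / (1 + exp(−a(θ − b)))
P_1 = 1/(1+e^{-2.4400}) = 0.9198
P_2 = 1/(1+e^{-1.8270}) = 0.8614
L = P_1 × P_2 = 0.9198 × 0.8614 = 0.79234

0.7923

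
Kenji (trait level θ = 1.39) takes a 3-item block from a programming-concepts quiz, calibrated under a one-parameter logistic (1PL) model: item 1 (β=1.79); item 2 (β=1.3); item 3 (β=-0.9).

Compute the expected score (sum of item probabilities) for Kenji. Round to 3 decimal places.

1.832

P(θ) = 1 / (1 + exp(−(θ − β)))
P_1 = 1/(1+e^{0.4000}) = 0.4013
P_2 = 1/(1+e^{-0.0900}) = 0.5225
P_3 = 1/(1+e^{-2.2900}) = 0.9080
E[score] = 0.4013 + 0.5225 + 0.9080 = 1.8318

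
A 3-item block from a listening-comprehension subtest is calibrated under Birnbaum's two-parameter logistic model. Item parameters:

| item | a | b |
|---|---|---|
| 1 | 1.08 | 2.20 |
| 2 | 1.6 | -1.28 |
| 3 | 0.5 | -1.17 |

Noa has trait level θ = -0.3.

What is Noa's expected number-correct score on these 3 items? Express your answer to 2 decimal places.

P(θ) = 1 / (1 + exp(−a(θ − b)))
P_1 = 1/(1+e^{2.7000}) = 0.0630
P_2 = 1/(1+e^{-1.5680}) = 0.8275
P_3 = 1/(1+e^{-0.4350}) = 0.6071
E[score] = 0.0630 + 0.8275 + 0.6071 = 1.4975

1.50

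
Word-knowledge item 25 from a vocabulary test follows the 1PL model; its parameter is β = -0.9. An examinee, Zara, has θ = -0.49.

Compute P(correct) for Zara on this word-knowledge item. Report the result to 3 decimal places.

0.601

P(θ) = 1 / (1 + exp(−(θ − β)))
Exponent: (-0.49 − (-0.9)) = 0.4100
1/(1 + e^{-0.4100}) = 0.6011
P = 0.6011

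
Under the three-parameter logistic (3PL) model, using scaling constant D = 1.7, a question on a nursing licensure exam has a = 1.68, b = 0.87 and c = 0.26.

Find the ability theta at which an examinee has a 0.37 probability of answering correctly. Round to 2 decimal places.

P(theta) = c + (1 − c) · 1 / (1 + exp(−D·a(theta − b)))
Remove guessing floor: (0.37 − 0.26)/(1 − 0.26) = 0.1486
logit = ln(0.1486/0.8514) = -1.7452
theta = b + logit/(1.7·a) = 0.87 + (-1.7452)/2.8560 = 0.2589

0.26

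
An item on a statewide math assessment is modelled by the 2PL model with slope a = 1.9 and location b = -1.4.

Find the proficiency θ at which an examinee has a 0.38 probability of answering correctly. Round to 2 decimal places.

P(θ) = 1 / (1 + exp(−a(θ − b)))
logit = ln(0.3800/0.6200) = -0.4895
θ = b + logit/(a) = -1.4 + (-0.4895)/1.9000 = -1.6577

-1.66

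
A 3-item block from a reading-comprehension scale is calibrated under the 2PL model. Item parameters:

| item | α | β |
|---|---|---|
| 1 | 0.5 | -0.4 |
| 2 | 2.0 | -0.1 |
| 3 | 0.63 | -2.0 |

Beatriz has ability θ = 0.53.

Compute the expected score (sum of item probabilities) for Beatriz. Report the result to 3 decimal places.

P(θ) = 1 / (1 + exp(−α(θ − β)))
P_1 = 1/(1+e^{-0.4650}) = 0.6142
P_2 = 1/(1+e^{-1.2600}) = 0.7790
P_3 = 1/(1+e^{-1.5939}) = 0.8312
E[score] = 0.6142 + 0.7790 + 0.8312 = 2.2244

2.224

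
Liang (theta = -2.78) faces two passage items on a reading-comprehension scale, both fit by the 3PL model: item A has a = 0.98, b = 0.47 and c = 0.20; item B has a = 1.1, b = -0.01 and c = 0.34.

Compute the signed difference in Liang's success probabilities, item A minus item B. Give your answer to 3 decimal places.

-0.138

P(theta) = c + (1 − c) · 1 / (1 + exp(−a(theta − b)))
P_A = 0.2318
P_B = 0.3699
P_A − P_B = -0.1381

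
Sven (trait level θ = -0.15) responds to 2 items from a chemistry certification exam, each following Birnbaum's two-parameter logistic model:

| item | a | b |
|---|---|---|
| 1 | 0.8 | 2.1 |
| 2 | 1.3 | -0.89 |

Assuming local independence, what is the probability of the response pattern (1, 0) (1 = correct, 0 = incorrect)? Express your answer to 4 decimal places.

P(θ) = 1 / (1 + exp(−a(θ − b)))
P_1 = 1/(1+e^{1.8000}) = 0.1419
P_2 = 1/(1+e^{-0.9620}) = 0.7235
L = P_1 × (1−P_2) = 0.1419 × 0.2765 = 0.03922

0.0392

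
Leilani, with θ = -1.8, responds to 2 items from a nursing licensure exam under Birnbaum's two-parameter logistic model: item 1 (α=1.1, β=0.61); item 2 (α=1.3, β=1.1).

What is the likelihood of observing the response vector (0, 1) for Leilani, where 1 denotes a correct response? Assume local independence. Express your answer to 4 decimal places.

0.0210

P(θ) = 1 / (1 + exp(−α(θ − β)))
P_1 = 1/(1+e^{2.6510}) = 0.0659
P_2 = 1/(1+e^{3.7700}) = 0.0225
L = (1−P_1) × P_2 = 0.9341 × 0.0225 = 0.02105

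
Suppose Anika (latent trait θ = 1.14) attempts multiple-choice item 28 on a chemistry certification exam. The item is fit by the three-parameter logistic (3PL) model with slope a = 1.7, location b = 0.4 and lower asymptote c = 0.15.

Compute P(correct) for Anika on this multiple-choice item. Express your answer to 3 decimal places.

0.812

P(θ) = c + (1 − c) · 1 / (1 + exp(−a(θ − b)))
Exponent: 1.7 × (1.14 − 0.4) = 1.2580
1/(1 + e^{-1.2580}) = 0.7787
P = 0.15 + 0.85 × 0.7787 = 0.8119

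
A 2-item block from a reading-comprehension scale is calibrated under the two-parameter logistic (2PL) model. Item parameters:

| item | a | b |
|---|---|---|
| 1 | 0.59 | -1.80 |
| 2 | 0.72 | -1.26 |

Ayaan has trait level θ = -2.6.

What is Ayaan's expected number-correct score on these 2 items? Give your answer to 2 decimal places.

P(θ) = 1 / (1 + exp(−a(θ − b)))
P_1 = 1/(1+e^{0.4720}) = 0.3841
P_2 = 1/(1+e^{0.9648}) = 0.2759
E[score] = 0.3841 + 0.2759 = 0.6601

0.66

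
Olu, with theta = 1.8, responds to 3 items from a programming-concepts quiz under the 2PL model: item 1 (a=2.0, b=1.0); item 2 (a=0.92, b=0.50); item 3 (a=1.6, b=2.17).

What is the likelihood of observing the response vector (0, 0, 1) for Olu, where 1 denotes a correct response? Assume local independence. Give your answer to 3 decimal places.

0.014

P(theta) = 1 / (1 + exp(−a(theta − b)))
P_1 = 1/(1+e^{-1.6000}) = 0.8320
P_2 = 1/(1+e^{-1.1960}) = 0.7678
P_3 = 1/(1+e^{0.5920}) = 0.3562
L = (1−P_1) × (1−P_2) × P_3 = 0.1680 × 0.2322 × 0.3562 = 0.01389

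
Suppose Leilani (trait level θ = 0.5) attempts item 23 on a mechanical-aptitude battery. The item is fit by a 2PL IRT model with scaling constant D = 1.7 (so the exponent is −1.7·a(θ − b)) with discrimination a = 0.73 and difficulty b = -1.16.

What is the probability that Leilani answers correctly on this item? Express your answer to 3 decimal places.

0.887

P(θ) = 1 / (1 + exp(−D·a(θ − b)))
Exponent: 1.7 × 0.73 × (0.5 − (-1.16)) = 2.0601
1/(1 + e^{-2.0601}) = 0.8870
P = 0.8870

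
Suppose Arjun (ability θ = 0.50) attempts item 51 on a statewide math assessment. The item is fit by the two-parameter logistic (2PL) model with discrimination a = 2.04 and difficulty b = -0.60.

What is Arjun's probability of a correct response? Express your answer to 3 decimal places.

0.904

P(θ) = 1 / (1 + exp(−a(θ − b)))
Exponent: 2.04 × (0.50 − (-0.60)) = 2.2440
1/(1 + e^{-2.2440}) = 0.9041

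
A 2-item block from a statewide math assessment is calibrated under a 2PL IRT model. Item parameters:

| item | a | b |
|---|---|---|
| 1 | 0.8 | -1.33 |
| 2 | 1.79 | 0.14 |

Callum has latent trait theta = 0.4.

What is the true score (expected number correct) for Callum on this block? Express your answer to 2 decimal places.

1.41

P(theta) = 1 / (1 + exp(−a(theta − b)))
P_1 = 1/(1+e^{-1.3840}) = 0.7996
P_2 = 1/(1+e^{-0.4654}) = 0.6143
E[score] = 0.7996 + 0.6143 = 1.4139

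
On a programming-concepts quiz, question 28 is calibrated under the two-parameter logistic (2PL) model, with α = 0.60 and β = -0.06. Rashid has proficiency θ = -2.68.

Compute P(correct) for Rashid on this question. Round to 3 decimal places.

P(θ) = 1 / (1 + exp(−α(θ − β)))
Exponent: 0.60 × (-2.68 − (-0.06)) = -1.5720
1/(1 + e^{1.5720}) = 0.1719

0.172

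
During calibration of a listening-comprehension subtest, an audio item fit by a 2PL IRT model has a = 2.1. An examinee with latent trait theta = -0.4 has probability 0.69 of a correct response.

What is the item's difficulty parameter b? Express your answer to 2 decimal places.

-0.78

P(theta) = 1 / (1 + exp(−a(theta − b)))
logit(0.69) = ln(0.69/0.31) = 0.8001
b = theta − logit/(a) = -0.4 − 0.8001/2.1000 = -0.7810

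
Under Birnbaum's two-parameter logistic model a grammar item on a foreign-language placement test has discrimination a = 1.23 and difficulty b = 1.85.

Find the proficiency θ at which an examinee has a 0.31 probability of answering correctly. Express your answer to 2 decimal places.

1.20

P(θ) = 1 / (1 + exp(−a(θ − b)))
logit = ln(0.3100/0.6900) = -0.8001
θ = b + logit/(a) = 1.85 + (-0.8001)/1.2300 = 1.1995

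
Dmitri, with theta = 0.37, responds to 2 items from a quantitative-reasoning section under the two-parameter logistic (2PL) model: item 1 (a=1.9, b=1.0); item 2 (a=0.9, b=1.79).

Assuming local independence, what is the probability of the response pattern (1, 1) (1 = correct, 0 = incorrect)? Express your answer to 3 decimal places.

0.051

P(theta) = 1 / (1 + exp(−a(theta − b)))
P_1 = 1/(1+e^{1.1970}) = 0.2320
P_2 = 1/(1+e^{1.2780}) = 0.2179
L = P_1 × P_2 = 0.2320 × 0.2179 = 0.05055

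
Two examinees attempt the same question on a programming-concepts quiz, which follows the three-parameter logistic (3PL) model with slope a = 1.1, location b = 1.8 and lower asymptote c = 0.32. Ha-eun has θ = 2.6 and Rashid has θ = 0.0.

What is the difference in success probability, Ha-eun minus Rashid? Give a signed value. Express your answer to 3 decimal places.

0.398

P(θ) = c + (1 − c) · 1 / (1 + exp(−a(θ − b)))
P(Ha-eun) = 0.8006  [exponent 0.8800]
P(Rashid) = 0.4025  [exponent -1.9800]
Difference = 0.8006 − 0.4025 = 0.3981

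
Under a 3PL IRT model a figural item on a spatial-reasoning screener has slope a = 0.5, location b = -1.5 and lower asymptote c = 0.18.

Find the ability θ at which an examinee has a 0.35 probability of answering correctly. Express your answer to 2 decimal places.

-4.18

P(θ) = c + (1 − c) · 1 / (1 + exp(−a(θ − b)))
Remove guessing floor: (0.35 − 0.18)/(1 − 0.18) = 0.2073
logit = ln(0.2073/0.7927) = -1.3412
θ = b + logit/(a) = -1.5 + (-1.3412)/0.5000 = -4.1823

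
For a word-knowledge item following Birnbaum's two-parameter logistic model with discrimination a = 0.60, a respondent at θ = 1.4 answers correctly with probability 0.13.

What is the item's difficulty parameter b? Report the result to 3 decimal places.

P(θ) = 1 / (1 + exp(−a(θ − b)))
logit(0.13) = ln(0.13/0.87) = -1.9010
b = θ − logit/(a) = 1.4 − (-1.9010)/0.6000 = 4.5683

4.568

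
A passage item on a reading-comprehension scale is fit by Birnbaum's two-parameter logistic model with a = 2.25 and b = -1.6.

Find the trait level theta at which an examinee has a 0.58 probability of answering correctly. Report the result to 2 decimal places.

P(theta) = 1 / (1 + exp(−a(theta − b)))
logit = ln(0.5800/0.4200) = 0.3228
theta = b + logit/(a) = -1.6 + 0.3228/2.2500 = -1.4565

-1.46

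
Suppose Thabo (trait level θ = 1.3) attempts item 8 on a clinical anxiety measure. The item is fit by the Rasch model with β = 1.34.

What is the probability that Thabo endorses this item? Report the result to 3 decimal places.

0.490

P(θ) = 1 / (1 + exp(−(θ − β)))
Exponent: (1.3 − 1.34) = -0.0400
1/(1 + e^{0.0400}) = 0.4900
P = 0.4900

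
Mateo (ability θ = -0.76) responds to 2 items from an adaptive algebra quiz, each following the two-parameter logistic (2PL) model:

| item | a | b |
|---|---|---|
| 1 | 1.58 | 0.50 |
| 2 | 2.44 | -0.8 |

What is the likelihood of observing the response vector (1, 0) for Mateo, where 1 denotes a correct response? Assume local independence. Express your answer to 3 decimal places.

0.057

P(θ) = 1 / (1 + exp(−a(θ − b)))
P_1 = 1/(1+e^{1.9908}) = 0.1202
P_2 = 1/(1+e^{-0.0976}) = 0.5244
L = P_1 × (1−P_2) = 0.1202 × 0.4756 = 0.05716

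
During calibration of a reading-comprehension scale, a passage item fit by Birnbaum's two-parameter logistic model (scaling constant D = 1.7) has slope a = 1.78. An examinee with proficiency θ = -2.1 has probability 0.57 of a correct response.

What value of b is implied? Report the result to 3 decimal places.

-2.193

P(θ) = 1 / (1 + exp(−D·a(θ − b)))
logit(0.57) = ln(0.57/0.43) = 0.2819
b = θ − logit/(1.7·a) = -2.1 − 0.2819/3.0260 = -2.1931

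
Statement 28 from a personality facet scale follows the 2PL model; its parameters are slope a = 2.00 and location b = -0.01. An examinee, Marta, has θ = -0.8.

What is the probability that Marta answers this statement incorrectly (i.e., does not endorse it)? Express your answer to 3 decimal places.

P(θ) = 1 / (1 + exp(−a(θ − b)))
Exponent: 2.00 × (-0.8 − (-0.01)) = -1.5800
1/(1 + e^{1.5800}) = 0.1708
P(incorrect) = 1 − 0.1708 = 0.8292

0.829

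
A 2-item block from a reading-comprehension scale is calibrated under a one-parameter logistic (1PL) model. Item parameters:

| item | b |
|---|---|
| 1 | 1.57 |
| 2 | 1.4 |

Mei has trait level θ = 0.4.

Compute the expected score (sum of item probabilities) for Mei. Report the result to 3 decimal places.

0.506

P(θ) = 1 / (1 + exp(−(θ − b)))
P_1 = 1/(1+e^{1.1700}) = 0.2369
P_2 = 1/(1+e^{1.0000}) = 0.2689
E[score] = 0.2369 + 0.2689 = 0.5058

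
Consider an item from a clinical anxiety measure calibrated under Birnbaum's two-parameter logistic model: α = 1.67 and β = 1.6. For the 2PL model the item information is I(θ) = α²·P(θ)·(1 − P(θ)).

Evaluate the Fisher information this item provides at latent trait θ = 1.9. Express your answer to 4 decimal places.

P = 1/(1+e^{-0.5010}) = 0.6227
P(1−P) = 0.6227 × 0.3773 = 0.2349
I = α² × P(1−P) = 1.67² × 0.2349 = 0.65524

0.6552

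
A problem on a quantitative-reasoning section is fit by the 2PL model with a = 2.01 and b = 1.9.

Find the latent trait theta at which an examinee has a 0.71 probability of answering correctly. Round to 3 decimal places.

P(theta) = 1 / (1 + exp(−a(theta − b)))
logit = ln(0.7100/0.2900) = 0.8954
theta = b + logit/(a) = 1.9 + 0.8954/2.0100 = 2.3455

2.345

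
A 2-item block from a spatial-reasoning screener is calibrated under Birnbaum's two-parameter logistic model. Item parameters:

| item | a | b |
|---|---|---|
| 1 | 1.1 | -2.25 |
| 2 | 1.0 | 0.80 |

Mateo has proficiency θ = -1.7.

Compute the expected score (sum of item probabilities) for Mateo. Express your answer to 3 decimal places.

0.723

P(θ) = 1 / (1 + exp(−a(θ − b)))
P_1 = 1/(1+e^{-0.6050}) = 0.6468
P_2 = 1/(1+e^{2.5000}) = 0.0759
E[score] = 0.6468 + 0.0759 = 0.7227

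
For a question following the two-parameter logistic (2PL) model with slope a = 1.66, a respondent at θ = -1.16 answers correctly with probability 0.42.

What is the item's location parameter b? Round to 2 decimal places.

P(θ) = 1 / (1 + exp(−a(θ − b)))
logit(0.42) = ln(0.42/0.58) = -0.3228
b = θ − logit/(a) = -1.16 − (-0.3228)/1.6600 = -0.9656

-0.97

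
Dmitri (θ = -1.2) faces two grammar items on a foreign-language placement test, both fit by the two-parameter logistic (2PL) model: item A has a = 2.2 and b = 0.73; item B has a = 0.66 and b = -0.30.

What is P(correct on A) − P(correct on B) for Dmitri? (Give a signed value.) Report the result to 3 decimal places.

P(θ) = 1 / (1 + exp(−a(θ − b)))
P_A = 0.0141
P_B = 0.3557
P_A − P_B = -0.3416

-0.342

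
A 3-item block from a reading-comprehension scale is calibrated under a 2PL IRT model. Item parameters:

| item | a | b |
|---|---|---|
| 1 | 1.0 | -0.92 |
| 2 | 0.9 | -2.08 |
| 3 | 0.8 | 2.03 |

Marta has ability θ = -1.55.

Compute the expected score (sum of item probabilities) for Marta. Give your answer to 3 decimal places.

P(θ) = 1 / (1 + exp(−a(θ − b)))
P_1 = 1/(1+e^{0.6300}) = 0.3475
P_2 = 1/(1+e^{-0.4770}) = 0.6170
P_3 = 1/(1+e^{2.8640}) = 0.0540
E[score] = 0.3475 + 0.6170 + 0.0540 = 1.0185

1.019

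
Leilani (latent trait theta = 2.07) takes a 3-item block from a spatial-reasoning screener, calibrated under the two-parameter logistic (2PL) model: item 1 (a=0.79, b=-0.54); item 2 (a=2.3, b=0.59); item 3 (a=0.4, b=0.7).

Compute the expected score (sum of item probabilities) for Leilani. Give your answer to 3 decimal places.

P(theta) = 1 / (1 + exp(−a(theta − b)))
P_1 = 1/(1+e^{-2.0619}) = 0.8871
P_2 = 1/(1+e^{-3.4040}) = 0.9678
P_3 = 1/(1+e^{-0.5480}) = 0.6337
E[score] = 0.8871 + 0.9678 + 0.6337 = 2.4886

2.489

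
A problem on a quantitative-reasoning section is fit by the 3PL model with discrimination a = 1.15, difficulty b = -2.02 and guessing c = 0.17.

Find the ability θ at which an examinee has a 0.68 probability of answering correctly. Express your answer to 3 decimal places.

P(θ) = c + (1 − c) · 1 / (1 + exp(−a(θ − b)))
Remove guessing floor: (0.68 − 0.17)/(1 − 0.17) = 0.6145
logit = ln(0.6145/0.3855) = 0.4661
θ = b + logit/(a) = -2.02 + 0.4661/1.1500 = -1.6147

-1.615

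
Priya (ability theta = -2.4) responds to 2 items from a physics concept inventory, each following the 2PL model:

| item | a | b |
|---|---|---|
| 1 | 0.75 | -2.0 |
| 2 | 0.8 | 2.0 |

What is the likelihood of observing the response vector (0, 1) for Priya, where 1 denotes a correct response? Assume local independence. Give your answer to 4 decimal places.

0.0165

P(theta) = 1 / (1 + exp(−a(theta − b)))
P_1 = 1/(1+e^{0.3000}) = 0.4256
P_2 = 1/(1+e^{3.5200}) = 0.0287
L = (1−P_1) × P_2 = 0.5744 × 0.0287 = 0.01651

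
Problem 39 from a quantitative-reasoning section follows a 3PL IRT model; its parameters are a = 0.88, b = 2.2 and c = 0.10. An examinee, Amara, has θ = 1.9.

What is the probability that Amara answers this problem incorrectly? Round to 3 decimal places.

0.509

P(θ) = c + (1 − c) · 1 / (1 + exp(−a(θ − b)))
Exponent: 0.88 × (1.9 − 2.2) = -0.2640
1/(1 + e^{0.2640}) = 0.4344
P = 0.10 + 0.90 × 0.4344 = 0.4909
P(incorrect) = 1 − 0.4909 = 0.5091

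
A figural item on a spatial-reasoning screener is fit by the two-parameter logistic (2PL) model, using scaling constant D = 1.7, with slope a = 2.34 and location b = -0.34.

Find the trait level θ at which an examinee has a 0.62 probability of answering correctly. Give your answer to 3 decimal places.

P(θ) = 1 / (1 + exp(−D·a(θ − b)))
logit = ln(0.6200/0.3800) = 0.4895
θ = b + logit/(1.7·a) = -0.34 + 0.4895/3.9780 = -0.2169

-0.217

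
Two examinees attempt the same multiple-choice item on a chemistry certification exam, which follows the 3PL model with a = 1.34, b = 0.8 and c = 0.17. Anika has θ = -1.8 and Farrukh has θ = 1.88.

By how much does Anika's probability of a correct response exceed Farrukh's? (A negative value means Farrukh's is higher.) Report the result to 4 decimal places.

P(θ) = c + (1 − c) · 1 / (1 + exp(−a(θ − b)))
P(Anika) = 0.1947  [exponent -3.4840]
P(Farrukh) = 0.8419  [exponent 1.4472]
Difference = 0.1947 − 0.8419 = -0.6472

-0.6472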